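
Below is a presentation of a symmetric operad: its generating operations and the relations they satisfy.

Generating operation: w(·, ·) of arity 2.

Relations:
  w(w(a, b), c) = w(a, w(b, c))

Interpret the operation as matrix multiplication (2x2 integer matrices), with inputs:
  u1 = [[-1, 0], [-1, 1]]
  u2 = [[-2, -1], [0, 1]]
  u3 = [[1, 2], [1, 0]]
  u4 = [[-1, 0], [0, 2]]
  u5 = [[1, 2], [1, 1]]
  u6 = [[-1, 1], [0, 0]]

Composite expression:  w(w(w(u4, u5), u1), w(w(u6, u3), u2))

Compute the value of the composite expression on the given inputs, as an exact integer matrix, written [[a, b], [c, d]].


[[0, -6], [0, 8]]

w(u4, u5) = [[-1, -2], [2, 2]]
w(w(u4, u5), u1) = [[3, -2], [-4, 2]]
w(u6, u3) = [[0, -2], [0, 0]]
w(w(u6, u3), u2) = [[0, -2], [0, 0]]
w(w(w(u4, u5), u1), w(w(u6, u3), u2)) = [[0, -6], [0, 8]]


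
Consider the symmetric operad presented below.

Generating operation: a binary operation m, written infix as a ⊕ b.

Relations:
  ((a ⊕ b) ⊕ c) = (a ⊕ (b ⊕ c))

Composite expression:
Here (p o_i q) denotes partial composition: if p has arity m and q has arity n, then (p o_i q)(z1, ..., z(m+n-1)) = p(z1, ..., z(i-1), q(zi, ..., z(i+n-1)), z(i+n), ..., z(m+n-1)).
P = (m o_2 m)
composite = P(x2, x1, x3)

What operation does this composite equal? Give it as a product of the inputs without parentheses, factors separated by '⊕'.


x2 ⊕ x1 ⊕ x3

Key point: m is associative — brackets drop, the x-order remains.
(x1 ⊕ x3) unparenthesizes to x1 ⊕ x3
(x2 ⊕ (x1 ⊕ x3)) unparenthesizes to x2 ⊕ x1 ⊕ x3


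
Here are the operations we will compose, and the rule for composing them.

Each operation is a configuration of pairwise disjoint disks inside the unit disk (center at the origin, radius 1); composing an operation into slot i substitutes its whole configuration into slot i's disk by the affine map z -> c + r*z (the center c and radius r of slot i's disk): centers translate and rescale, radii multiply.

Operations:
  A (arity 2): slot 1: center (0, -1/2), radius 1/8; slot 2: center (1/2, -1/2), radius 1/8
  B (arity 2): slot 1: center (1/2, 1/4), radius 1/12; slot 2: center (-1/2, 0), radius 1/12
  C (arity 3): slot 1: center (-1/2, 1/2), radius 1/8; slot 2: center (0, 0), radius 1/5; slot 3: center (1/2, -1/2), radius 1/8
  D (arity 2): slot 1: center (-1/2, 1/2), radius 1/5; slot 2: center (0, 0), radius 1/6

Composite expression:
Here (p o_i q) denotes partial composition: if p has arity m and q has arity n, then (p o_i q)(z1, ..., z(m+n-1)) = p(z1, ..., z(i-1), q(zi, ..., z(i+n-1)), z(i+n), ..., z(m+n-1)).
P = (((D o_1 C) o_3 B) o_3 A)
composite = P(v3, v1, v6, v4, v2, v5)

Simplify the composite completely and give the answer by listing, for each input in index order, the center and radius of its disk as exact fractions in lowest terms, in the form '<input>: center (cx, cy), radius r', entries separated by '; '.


v1: center (-1/2, 1/2), radius 1/25; v2: center (-33/80, 2/5), radius 1/480; v3: center (-3/5, 3/5), radius 1/40; v4: center (-371/960, 389/960), radius 1/3840; v5: center (0, 0), radius 1/6; v6: center (-31/80, 389/960), radius 1/3840


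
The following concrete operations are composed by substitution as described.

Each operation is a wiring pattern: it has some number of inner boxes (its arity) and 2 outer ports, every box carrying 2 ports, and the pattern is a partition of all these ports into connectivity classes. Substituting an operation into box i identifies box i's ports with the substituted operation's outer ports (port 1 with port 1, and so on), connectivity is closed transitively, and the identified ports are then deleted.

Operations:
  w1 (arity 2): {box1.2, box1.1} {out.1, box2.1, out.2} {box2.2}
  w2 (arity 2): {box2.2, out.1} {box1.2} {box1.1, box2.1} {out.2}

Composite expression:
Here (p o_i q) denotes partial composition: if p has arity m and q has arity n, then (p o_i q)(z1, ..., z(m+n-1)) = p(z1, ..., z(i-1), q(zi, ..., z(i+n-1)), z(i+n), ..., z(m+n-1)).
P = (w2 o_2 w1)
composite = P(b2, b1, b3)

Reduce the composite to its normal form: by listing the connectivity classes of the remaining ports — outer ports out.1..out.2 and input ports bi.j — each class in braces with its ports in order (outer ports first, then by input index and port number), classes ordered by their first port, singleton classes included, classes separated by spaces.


{out.1, b2.1, b3.1} {out.2} {b1.1, b1.2} {b2.2} {b3.2}


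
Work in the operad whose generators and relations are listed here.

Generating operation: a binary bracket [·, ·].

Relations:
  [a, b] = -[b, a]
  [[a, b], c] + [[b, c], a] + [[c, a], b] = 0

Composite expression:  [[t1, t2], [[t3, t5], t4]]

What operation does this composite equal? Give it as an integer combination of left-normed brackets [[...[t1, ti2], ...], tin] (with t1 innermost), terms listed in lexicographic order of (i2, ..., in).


[[[[t1, t2], t3], t5], t4] - [[[[t1, t2], t4], t3], t5] + [[[[t1, t2], t4], t5], t3] - [[[[t1, t2], t5], t3], t4]

Skip Jacobi rewriting: expand, keep t1-initial words, read off terms.
Composite bracket: [[t1, t2], [[t3, t5], t4]]
Applying ab - ba throughout gives 16 signed words (2^4 = 16).
Collect the words opening with t1:
  word t1t2t3t5t4 has sign +1, contributing +[[[[t1, t2], t3], t5], t4]
  word t1t2t4t3t5 has sign -1, contributing -[[[[t1, t2], t4], t3], t5]
  word t1t2t4t5t3 has sign +1, contributing +[[[[t1, t2], t4], t5], t3]
  word t1t2t5t3t4 has sign -1, contributing -[[[[t1, t2], t5], t3], t4]


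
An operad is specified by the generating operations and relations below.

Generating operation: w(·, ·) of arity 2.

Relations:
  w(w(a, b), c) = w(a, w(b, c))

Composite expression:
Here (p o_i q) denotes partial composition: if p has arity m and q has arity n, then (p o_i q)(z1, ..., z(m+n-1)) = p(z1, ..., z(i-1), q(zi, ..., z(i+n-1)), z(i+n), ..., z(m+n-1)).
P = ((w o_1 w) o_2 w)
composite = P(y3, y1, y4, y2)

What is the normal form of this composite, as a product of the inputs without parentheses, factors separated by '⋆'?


Under associativity of w, the answer is the y's in reading order.
w(y1, y4) linearizes to y1 ⋆ y4
w(y3, w(y1, y4)) linearizes to y3 ⋆ y1 ⋆ y4
w(w(y3, w(y1, y4)), y2) linearizes to y3 ⋆ y1 ⋆ y4 ⋆ y2

y3 ⋆ y1 ⋆ y4 ⋆ y2


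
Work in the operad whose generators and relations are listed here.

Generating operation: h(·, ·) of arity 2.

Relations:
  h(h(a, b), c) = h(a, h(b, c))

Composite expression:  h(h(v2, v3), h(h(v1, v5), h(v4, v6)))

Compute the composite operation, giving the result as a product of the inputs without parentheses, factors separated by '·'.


All parenthesizations of h agree; list the v-inputs left to right.
h(v2, v3) reduces to v2 · v3
h(v1, v5) reduces to v1 · v5
h(v4, v6) reduces to v4 · v6
h(h(v1, v5), h(v4, v6)) reduces to v1 · v5 · v4 · v6
h(h(v2, v3), h(h(v1, v5), h(v4, v6))) reduces to v2 · v3 · v1 · v5 · v4 · v6

v2 · v3 · v1 · v5 · v4 · v6


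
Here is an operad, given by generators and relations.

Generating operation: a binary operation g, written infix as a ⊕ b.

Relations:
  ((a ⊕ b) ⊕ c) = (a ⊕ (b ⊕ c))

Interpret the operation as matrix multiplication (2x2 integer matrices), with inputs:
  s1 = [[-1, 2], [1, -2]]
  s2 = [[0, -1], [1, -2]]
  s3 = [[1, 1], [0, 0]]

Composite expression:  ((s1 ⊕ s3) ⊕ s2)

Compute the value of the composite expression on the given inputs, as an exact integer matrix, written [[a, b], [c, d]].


[[-1, 3], [1, -3]]


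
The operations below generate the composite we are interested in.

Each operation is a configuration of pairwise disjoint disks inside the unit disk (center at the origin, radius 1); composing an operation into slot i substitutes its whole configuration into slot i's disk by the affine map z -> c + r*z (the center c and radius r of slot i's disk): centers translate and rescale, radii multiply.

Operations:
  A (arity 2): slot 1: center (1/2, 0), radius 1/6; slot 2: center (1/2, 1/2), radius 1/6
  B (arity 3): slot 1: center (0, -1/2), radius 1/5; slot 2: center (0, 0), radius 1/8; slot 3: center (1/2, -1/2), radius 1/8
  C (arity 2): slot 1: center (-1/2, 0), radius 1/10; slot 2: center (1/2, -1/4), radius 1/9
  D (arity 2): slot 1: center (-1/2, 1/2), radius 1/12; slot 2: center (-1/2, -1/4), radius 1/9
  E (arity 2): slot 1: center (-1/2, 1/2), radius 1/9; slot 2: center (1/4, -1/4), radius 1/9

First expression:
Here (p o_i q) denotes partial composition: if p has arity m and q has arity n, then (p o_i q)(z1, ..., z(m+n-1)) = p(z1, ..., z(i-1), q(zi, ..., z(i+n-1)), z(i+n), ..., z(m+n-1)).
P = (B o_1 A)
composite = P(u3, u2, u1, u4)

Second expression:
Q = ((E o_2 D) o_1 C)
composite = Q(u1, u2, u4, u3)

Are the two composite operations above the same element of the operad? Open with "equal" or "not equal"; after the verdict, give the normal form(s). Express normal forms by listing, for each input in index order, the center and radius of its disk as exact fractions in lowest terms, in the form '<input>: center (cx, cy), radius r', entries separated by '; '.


not equal; first: u1: center (0, 0), radius 1/8; u2: center (1/10, -2/5), radius 1/30; u3: center (1/10, -1/2), radius 1/30; u4: center (1/2, -1/2), radius 1/8; second: u1: center (-5/9, 1/2), radius 1/90; u2: center (-4/9, 17/36), radius 1/81; u3: center (7/36, -5/18), radius 1/81; u4: center (7/36, -7/36), radius 1/108

The first expression, normalized: u1: center (0, 0), radius 1/8; u2: center (1/10, -2/5), radius 1/30; u3: center (1/10, -1/2), radius 1/30; u4: center (1/2, -1/2), radius 1/8
The second expression, normalized: u1: center (-5/9, 1/2), radius 1/90; u2: center (-4/9, 17/36), radius 1/81; u3: center (7/36, -5/18), radius 1/81; u4: center (7/36, -7/36), radius 1/108
The normal forms differ: not equal.


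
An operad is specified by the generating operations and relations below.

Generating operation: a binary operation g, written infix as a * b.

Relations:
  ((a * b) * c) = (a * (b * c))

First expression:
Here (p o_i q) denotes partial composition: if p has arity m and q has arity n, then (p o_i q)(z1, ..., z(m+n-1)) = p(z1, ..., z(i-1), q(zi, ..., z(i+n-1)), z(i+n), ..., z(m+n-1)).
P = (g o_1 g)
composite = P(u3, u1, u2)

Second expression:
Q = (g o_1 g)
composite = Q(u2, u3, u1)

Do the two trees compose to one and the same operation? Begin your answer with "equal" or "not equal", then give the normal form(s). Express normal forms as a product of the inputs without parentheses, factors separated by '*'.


not equal: they reduce to u3 * u1 * u2 and u2 * u3 * u1

Normal form of the first expression: u3 * u1 * u2
Normal form of the second expression: u2 * u3 * u1
No match — not equal.


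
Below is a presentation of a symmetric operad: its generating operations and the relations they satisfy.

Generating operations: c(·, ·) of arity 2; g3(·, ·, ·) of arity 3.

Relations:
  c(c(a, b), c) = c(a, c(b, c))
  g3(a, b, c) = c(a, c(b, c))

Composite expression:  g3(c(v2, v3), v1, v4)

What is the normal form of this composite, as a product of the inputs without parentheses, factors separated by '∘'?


v2 ∘ v3 ∘ v1 ∘ v4

Key point: g3 is associative — brackets drop, the v-order remains.
c(v2, v3) unparenthesizes to v2 ∘ v3
g3(c(v2, v3), v1, v4) unparenthesizes to v2 ∘ v3 ∘ v1 ∘ v4


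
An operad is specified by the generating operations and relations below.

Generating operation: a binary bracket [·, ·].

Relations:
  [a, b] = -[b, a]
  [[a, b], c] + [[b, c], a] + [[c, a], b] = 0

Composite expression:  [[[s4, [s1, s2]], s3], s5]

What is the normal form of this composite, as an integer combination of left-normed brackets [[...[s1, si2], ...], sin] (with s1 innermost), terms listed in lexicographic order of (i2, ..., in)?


-[[[[s1, s2], s4], s3], s5]

A multilinear Lie element is pinned by s1-initial words (s1 innermost).
Composite bracket: [[[s4, [s1, s2]], s3], s5]
Applying ab - ba throughout gives 16 signed words (2^4 = 16).
Only words starting with s1 matter:
  s1s2s4s3s5 (sign -1) contributes -[[[[s1, s2], s4], s3], s5]


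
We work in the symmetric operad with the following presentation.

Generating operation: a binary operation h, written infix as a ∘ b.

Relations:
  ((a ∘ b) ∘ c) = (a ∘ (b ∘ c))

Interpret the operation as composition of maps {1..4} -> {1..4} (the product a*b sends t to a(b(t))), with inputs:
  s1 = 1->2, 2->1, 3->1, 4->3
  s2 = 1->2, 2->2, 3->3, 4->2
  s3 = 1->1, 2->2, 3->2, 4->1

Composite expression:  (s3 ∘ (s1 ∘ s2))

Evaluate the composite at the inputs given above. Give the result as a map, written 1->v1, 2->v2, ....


1->1, 2->1, 3->1, 4->1

(s1 ∘ s2) = 1->1, 2->1, 3->1, 4->1
(s3 ∘ (s1 ∘ s2)) = 1->1, 2->1, 3->1, 4->1


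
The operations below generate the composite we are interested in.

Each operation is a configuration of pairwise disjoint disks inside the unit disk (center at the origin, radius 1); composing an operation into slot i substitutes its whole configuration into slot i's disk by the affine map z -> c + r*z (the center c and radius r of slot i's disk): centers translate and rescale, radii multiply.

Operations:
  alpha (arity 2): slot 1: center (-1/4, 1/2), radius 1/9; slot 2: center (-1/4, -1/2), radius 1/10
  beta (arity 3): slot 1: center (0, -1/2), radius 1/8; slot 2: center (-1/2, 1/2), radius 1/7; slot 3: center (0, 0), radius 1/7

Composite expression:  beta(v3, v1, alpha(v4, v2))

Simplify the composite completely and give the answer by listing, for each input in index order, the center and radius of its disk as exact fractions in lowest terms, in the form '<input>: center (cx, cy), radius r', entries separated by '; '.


Affine substitution under beta: radii multiply and v-centers shift.
input v3: applying the 1 nested substitution gives center (0, -1/2), radius 1/8
input v1: applying the 1 nested substitution gives center (-1/2, 1/2), radius 1/7
input v4: applying the 2 nested substitutions gives center (-1/28, 1/14), radius 1/63
input v2: applying the 2 nested substitutions gives center (-1/28, -1/14), radius 1/70

v1: center (-1/2, 1/2), radius 1/7; v2: center (-1/28, -1/14), radius 1/70; v3: center (0, -1/2), radius 1/8; v4: center (-1/28, 1/14), radius 1/63


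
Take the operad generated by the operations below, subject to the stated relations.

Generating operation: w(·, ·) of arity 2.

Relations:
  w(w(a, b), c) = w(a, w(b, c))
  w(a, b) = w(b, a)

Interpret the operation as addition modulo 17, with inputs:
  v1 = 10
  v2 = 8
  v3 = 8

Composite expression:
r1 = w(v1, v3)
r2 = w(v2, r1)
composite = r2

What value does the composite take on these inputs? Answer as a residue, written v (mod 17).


w(v1, v3) = 1
w(v2, w(v1, v3)) = 9

9 (mod 17)


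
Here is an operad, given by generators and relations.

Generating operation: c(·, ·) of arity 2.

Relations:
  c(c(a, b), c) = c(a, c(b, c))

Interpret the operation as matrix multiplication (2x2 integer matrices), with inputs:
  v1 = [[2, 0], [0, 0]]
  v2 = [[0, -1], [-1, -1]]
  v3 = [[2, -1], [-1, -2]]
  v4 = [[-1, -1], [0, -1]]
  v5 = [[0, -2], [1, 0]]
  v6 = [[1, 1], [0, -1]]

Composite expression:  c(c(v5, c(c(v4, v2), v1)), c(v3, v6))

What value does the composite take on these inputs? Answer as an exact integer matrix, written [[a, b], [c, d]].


[[-8, -12], [4, 6]]


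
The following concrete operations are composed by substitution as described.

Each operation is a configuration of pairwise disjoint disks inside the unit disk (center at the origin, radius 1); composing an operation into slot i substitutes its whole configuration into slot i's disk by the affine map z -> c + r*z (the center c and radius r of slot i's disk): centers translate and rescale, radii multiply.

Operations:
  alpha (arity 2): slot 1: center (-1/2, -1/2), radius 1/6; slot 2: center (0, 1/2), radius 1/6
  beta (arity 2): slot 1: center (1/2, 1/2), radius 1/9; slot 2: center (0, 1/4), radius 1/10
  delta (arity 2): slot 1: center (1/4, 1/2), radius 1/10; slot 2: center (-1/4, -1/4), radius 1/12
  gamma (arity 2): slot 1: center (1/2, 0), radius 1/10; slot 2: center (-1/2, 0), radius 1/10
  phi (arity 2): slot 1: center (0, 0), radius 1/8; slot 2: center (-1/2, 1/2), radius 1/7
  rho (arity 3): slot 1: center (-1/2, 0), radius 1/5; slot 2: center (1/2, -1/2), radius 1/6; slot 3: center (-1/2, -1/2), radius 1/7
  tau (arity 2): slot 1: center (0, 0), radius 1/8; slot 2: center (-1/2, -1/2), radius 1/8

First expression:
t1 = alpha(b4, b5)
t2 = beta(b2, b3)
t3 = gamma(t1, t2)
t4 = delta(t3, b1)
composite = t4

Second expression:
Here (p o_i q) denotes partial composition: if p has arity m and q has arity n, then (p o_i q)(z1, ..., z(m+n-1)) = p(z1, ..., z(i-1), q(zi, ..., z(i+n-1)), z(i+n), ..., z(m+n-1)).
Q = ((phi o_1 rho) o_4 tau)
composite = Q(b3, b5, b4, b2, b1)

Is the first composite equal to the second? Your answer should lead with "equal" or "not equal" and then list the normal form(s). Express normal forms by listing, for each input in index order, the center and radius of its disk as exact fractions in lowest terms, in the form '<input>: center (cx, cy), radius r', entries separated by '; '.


not equal: they reduce to b1: center (-1/4, -1/4), radius 1/12; b2: center (41/200, 101/200), radius 1/900; b3: center (1/5, 201/400), radius 1/1000; b4: center (59/200, 99/200), radius 1/600; b5: center (3/10, 101/200), radius 1/600 and b1: center (-4/7, 3/7), radius 1/56; b2: center (-1/2, 1/2), radius 1/56; b3: center (-1/16, 0), radius 1/40; b4: center (-1/16, -1/16), radius 1/56; b5: center (1/16, -1/16), radius 1/48

The first expression, normalized: b1: center (-1/4, -1/4), radius 1/12; b2: center (41/200, 101/200), radius 1/900; b3: center (1/5, 201/400), radius 1/1000; b4: center (59/200, 99/200), radius 1/600; b5: center (3/10, 101/200), radius 1/600
The second expression, normalized: b1: center (-4/7, 3/7), radius 1/56; b2: center (-1/2, 1/2), radius 1/56; b3: center (-1/16, 0), radius 1/40; b4: center (-1/16, -1/16), radius 1/56; b5: center (1/16, -1/16), radius 1/48
Different reductions; not equal.


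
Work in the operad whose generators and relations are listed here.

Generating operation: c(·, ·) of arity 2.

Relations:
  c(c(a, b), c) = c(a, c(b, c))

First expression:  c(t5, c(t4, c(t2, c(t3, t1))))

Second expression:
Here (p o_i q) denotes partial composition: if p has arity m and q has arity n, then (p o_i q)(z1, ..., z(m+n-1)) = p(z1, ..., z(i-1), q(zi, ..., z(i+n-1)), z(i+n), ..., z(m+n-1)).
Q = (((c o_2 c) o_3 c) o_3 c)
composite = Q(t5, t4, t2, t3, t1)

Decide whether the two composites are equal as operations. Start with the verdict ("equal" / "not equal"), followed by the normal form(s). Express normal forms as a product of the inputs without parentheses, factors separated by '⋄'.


equal; both compose to t5 ⋄ t4 ⋄ t2 ⋄ t3 ⋄ t1

The first composite normalizes to t5 ⋄ t4 ⋄ t2 ⋄ t3 ⋄ t1
The second composite normalizes to t5 ⋄ t4 ⋄ t2 ⋄ t3 ⋄ t1
The forms coincide; equal.


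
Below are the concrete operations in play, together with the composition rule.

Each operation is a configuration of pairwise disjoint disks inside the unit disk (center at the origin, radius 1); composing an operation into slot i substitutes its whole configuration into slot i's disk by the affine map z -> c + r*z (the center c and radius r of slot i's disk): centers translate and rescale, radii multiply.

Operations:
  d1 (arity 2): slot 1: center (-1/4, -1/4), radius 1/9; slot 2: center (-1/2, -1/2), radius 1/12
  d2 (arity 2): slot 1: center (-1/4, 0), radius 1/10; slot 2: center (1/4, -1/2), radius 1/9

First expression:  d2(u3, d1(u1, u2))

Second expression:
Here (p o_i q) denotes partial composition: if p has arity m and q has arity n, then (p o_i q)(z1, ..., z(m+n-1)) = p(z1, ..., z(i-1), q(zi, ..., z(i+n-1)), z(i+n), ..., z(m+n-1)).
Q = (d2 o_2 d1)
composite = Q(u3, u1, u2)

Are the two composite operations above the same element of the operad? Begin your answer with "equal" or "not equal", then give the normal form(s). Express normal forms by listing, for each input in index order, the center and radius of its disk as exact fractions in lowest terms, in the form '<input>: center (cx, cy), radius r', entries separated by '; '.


equal; the common form is u1: center (2/9, -19/36), radius 1/81; u2: center (7/36, -5/9), radius 1/108; u3: center (-1/4, 0), radius 1/10

Normal form of the first expression: u1: center (2/9, -19/36), radius 1/81; u2: center (7/36, -5/9), radius 1/108; u3: center (-1/4, 0), radius 1/10
Normal form of the second expression: u1: center (2/9, -19/36), radius 1/81; u2: center (7/36, -5/9), radius 1/108; u3: center (-1/4, 0), radius 1/10
The forms coincide; equal.


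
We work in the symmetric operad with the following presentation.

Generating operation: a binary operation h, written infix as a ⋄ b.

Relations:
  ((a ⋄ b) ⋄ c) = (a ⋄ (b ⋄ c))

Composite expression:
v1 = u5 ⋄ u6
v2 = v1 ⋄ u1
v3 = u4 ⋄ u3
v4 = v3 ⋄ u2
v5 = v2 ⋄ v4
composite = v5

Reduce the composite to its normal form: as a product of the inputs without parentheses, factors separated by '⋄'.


Under associativity of h, the answer is the u's in reading order.
(u5 ⋄ u6) spells out as u5 ⋄ u6
((u5 ⋄ u6) ⋄ u1) spells out as u5 ⋄ u6 ⋄ u1
(u4 ⋄ u3) spells out as u4 ⋄ u3
((u4 ⋄ u3) ⋄ u2) spells out as u4 ⋄ u3 ⋄ u2
(((u5 ⋄ u6) ⋄ u1) ⋄ ((u4 ⋄ u3) ⋄ u2)) spells out as u5 ⋄ u6 ⋄ u1 ⋄ u4 ⋄ u3 ⋄ u2

u5 ⋄ u6 ⋄ u1 ⋄ u4 ⋄ u3 ⋄ u2


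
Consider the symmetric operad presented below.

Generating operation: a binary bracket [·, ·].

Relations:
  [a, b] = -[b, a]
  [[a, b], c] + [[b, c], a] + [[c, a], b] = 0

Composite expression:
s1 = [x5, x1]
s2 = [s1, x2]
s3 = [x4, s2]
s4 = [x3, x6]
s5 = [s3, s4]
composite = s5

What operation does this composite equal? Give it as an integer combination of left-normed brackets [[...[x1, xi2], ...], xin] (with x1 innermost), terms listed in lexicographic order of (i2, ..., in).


[[[[[x1, x5], x2], x4], x3], x6] - [[[[[x1, x5], x2], x4], x6], x3]

In the tensor algebra, words opening x1 carry the x1-anchored form.
Composite bracket: [[x4, [[x5, x1], x2]], [x3, x6]]
Applying ab - ba throughout gives 32 signed words (2^5 = 32).
The x1-initial words carry the normal form:
  x1x5x2x4x3x6 appears with sign +1, giving the term +[[[[[x1, x5], x2], x4], x3], x6]
  x1x5x2x4x6x3 appears with sign -1, giving the term -[[[[[x1, x5], x2], x4], x6], x3]


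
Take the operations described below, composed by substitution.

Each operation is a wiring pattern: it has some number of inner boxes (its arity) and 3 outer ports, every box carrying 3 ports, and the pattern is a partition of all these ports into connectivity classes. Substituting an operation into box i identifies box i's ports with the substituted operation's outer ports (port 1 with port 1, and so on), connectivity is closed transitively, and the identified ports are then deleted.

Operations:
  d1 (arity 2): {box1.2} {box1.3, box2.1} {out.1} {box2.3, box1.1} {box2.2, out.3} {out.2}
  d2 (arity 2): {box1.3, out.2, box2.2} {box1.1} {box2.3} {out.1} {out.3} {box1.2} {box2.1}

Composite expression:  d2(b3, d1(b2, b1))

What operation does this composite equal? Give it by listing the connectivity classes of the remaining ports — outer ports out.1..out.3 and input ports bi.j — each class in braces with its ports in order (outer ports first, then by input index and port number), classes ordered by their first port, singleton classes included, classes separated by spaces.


Connectivity passes through glued d2-boundaries; trace each wire chain.
composing d1 on (b2, b1), with out.j its own outer ports: {out.1} {out.2} {out.3, b1.2} {b1.1, b2.3} {b1.3, b2.1} {b2.2}
composing d2 on (b3, b2, b1), with out.j its own outer ports: {out.1} {out.2, b3.3} {out.3} {b1.1, b2.3} {b1.2} {b1.3, b2.1} {b2.2} {b3.1} {b3.2}

{out.1} {out.2, b3.3} {out.3} {b1.1, b2.3} {b1.2} {b1.3, b2.1} {b2.2} {b3.1} {b3.2}


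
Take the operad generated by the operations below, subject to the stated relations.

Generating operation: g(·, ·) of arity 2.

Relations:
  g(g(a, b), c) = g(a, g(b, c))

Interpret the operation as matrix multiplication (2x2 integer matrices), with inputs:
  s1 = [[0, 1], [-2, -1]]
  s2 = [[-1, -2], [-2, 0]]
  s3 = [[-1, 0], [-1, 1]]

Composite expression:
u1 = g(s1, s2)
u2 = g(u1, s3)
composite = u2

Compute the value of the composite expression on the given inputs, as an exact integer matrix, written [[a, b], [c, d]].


g(s1, s2) = [[-2, 0], [4, 4]]
g(g(s1, s2), s3) = [[2, 0], [-8, 4]]

[[2, 0], [-8, 4]]


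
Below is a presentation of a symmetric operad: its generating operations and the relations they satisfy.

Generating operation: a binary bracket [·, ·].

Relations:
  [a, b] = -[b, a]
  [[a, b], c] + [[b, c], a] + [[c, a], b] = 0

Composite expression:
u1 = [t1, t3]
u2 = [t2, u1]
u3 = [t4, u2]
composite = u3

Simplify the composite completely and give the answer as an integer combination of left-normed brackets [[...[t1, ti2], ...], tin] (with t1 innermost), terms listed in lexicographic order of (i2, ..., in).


[[[t1, t3], t2], t4]

Antisymmetry and Jacobi reduce to t1-anchored left-normed brackets.
Composite bracket: [t4, [t2, [t1, t3]]]
The bracket unfolds into 8 signed words via [a, b] = ab - ba (2^3 = 8).
Keep just the words that open with t1:
  t1t3t2t4 (sign +1) contributes +[[[t1, t3], t2], t4]


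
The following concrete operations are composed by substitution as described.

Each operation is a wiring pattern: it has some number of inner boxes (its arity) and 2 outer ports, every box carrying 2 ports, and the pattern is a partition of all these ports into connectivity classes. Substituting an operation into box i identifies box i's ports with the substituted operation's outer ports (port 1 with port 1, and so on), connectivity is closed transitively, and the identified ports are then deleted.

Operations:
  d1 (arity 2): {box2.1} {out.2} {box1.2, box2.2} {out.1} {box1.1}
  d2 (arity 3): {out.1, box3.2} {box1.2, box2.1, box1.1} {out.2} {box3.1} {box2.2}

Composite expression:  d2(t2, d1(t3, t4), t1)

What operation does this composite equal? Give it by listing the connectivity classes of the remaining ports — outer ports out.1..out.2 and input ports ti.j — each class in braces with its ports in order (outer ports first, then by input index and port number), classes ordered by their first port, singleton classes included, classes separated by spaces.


{out.1, t1.2} {out.2} {t1.1} {t2.1, t2.2} {t3.1} {t3.2, t4.2} {t4.1}

Connectivity passes through glued d2-boundaries; trace each wire chain.
the subtree at d1 composes to {out.1} {out.2} {t3.1} {t3.2, t4.2} {t4.1} on (t3, t4); out.j = own outer ports
the subtree at d2 composes to {out.1, t1.2} {out.2} {t1.1} {t2.1, t2.2} {t3.1} {t3.2, t4.2} {t4.1} on (t2, t3, t4, t1); out.j = own outer ports


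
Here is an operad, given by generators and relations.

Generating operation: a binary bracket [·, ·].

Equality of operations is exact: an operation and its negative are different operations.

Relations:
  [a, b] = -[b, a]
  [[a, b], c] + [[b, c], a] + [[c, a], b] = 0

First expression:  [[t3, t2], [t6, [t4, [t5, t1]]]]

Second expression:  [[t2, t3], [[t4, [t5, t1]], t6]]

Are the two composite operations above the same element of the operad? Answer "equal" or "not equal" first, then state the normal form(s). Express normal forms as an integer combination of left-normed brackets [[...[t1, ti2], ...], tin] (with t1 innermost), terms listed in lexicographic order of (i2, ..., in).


equal; the common form is -[[[[[t1, t5], t4], t6], t2], t3] + [[[[[t1, t5], t4], t6], t3], t2]

Reducing the first expression gives -[[[[[t1, t5], t4], t6], t2], t3] + [[[[[t1, t5], t4], t6], t3], t2]
Reducing the second expression gives -[[[[[t1, t5], t4], t6], t2], t3] + [[[[[t1, t5], t4], t6], t3], t2]
The normal forms match — equal.


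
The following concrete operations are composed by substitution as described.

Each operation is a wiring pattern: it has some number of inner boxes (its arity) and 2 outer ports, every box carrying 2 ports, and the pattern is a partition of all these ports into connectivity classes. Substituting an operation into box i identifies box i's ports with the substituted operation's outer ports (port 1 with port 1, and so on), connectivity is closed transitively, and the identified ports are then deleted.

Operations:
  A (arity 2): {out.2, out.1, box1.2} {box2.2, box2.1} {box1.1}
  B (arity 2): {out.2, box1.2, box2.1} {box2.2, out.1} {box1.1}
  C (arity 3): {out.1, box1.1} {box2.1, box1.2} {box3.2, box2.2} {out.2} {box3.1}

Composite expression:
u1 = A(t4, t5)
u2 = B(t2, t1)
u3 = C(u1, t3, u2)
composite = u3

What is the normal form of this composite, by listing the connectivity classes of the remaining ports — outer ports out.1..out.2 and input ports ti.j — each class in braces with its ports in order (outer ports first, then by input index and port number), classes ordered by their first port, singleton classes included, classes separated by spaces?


{out.1, t3.1, t4.2} {out.2} {t1.1, t2.2, t3.2} {t1.2} {t2.1} {t4.1} {t5.1, t5.2}

Substituting into C glues patterns; closure does the rest.
after A, the pattern on (t4, t5) reads {out.1, out.2, t4.2} {t4.1} {t5.1, t5.2} (out.j = its outer ports)
after B, the pattern on (t2, t1) reads {out.1, t1.2} {out.2, t1.1, t2.2} {t2.1} (out.j = its outer ports)
after C, the pattern on (t4, t5, t3, t2, t1) reads {out.1, t3.1, t4.2} {out.2} {t1.1, t2.2, t3.2} {t1.2} {t2.1} {t4.1} {t5.1, t5.2} (out.j = its outer ports)


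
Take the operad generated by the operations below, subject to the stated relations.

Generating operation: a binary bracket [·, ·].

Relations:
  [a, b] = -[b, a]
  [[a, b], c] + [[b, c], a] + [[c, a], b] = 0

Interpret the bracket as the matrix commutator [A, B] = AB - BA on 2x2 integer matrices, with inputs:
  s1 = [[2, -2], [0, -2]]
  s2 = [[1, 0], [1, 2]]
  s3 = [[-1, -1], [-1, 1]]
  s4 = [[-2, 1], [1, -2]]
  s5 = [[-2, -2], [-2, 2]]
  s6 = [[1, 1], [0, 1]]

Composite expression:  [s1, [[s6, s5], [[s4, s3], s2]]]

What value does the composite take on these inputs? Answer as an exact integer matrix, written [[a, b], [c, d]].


[[-16, -64], [-32, 16]]

[s6, s5] = [[-2, 4], [0, 2]]
[s4, s3] = [[0, 2], [-2, 0]]
[[s4, s3], s2] = [[2, 2], [2, -2]]
[[s6, s5], [[s4, s3], s2]] = [[8, -24], [8, -8]]
[s1, [[s6, s5], [[s4, s3], s2]]] = [[-16, -64], [-32, 16]]


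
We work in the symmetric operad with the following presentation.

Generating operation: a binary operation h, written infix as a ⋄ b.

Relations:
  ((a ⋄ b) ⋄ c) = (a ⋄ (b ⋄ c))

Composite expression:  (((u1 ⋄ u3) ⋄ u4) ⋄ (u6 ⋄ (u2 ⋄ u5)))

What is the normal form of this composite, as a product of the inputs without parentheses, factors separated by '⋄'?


u1 ⋄ u3 ⋄ u4 ⋄ u6 ⋄ u2 ⋄ u5

Every regrouping of h is equal, so read the u-inputs in written order.
(u1 ⋄ u3) flattens to u1 ⋄ u3
((u1 ⋄ u3) ⋄ u4) flattens to u1 ⋄ u3 ⋄ u4
(u2 ⋄ u5) flattens to u2 ⋄ u5
(u6 ⋄ (u2 ⋄ u5)) flattens to u6 ⋄ u2 ⋄ u5
(((u1 ⋄ u3) ⋄ u4) ⋄ (u6 ⋄ (u2 ⋄ u5))) flattens to u1 ⋄ u3 ⋄ u4 ⋄ u6 ⋄ u2 ⋄ u5


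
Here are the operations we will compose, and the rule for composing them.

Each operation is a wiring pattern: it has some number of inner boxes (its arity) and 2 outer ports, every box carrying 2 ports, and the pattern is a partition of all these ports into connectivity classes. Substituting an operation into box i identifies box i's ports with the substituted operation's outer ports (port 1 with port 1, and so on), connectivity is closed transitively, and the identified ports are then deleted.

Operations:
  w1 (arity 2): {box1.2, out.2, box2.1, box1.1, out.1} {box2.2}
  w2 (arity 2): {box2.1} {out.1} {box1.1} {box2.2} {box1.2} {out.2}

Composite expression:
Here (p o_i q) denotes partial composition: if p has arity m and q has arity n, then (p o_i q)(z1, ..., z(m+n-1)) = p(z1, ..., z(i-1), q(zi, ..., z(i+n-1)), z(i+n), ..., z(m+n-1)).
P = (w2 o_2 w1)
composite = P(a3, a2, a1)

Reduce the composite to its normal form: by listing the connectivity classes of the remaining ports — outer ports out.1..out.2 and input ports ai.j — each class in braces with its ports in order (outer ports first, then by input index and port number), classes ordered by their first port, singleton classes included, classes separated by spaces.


{out.1} {out.2} {a1.1, a2.1, a2.2} {a1.2} {a3.1} {a3.2}


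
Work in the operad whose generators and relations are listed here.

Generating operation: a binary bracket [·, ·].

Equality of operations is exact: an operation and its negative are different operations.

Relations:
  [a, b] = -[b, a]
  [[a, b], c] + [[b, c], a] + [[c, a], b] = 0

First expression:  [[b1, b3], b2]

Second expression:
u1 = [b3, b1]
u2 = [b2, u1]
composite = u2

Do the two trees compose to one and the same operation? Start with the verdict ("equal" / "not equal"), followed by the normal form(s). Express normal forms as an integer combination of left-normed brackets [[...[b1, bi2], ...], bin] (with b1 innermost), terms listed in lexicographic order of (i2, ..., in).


equal; the common form is [[b1, b3], b2]

The first expression reduces to [[b1, b3], b2]
The second expression reduces to [[b1, b3], b2]
The normal forms match — equal.


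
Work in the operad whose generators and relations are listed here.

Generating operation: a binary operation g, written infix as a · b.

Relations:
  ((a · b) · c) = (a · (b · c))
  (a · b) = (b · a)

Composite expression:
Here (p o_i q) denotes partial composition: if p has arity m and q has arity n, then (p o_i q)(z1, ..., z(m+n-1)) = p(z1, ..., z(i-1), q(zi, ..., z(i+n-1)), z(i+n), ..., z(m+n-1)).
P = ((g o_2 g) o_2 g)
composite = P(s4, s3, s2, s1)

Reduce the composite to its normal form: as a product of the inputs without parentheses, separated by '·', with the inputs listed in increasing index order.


s1 · s2 · s3 · s4

Key point: g commutes, so take the s-inputs in any fixed order.
(s3 · s2) linearizes to s3 · s2
((s3 · s2) · s1) linearizes to s3 · s2 · s1
(s4 · ((s3 · s2) · s1)) linearizes to s4 · s3 · s2 · s1
putting the inputs in ascending order: s1 · s2 · s3 · s4


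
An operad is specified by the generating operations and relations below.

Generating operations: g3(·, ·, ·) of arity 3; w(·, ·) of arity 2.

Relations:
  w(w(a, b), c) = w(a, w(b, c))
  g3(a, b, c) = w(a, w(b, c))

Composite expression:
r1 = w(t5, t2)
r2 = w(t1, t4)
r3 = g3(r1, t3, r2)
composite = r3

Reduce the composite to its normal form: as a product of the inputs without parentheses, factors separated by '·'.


t5 · t2 · t3 · t1 · t4

Every regrouping of g3 is equal, so read the t-inputs in written order.
w(t5, t2) collapses to t5 · t2
w(t1, t4) collapses to t1 · t4
g3(w(t5, t2), t3, w(t1, t4)) collapses to t5 · t2 · t3 · t1 · t4


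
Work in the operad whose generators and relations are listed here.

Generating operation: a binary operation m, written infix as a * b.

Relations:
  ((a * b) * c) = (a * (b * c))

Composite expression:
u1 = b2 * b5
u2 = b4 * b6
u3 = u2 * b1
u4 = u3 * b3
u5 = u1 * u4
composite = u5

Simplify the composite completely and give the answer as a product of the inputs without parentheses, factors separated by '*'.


b2 * b5 * b4 * b6 * b1 * b3

Associativity of m dissolves the nesting; only the b-input order survives.
(b2 * b5) reduces to b2 * b5
(b4 * b6) reduces to b4 * b6
((b4 * b6) * b1) reduces to b4 * b6 * b1
(((b4 * b6) * b1) * b3) reduces to b4 * b6 * b1 * b3
((b2 * b5) * (((b4 * b6) * b1) * b3)) reduces to b2 * b5 * b4 * b6 * b1 * b3


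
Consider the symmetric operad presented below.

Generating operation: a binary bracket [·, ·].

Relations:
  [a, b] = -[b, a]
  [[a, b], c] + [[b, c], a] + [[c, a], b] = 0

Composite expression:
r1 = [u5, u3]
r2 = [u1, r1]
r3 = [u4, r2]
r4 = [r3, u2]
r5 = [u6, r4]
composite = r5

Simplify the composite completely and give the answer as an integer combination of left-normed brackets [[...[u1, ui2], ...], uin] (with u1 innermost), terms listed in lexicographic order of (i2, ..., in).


In the tensor algebra, words opening u1 carry the u1-anchored form.
Composite bracket: [u6, [[u4, [u1, [u5, u3]]], u2]]
Each bracket splits as ab - ba, giving 32 signed words (2^5 = 32).
Only words starting with u1 matter:
  sign of u1u3u5u4u2u6 is -1, so it contributes -[[[[[u1, u3], u5], u4], u2], u6]
  sign of u1u5u3u4u2u6 is +1, so it contributes +[[[[[u1, u5], u3], u4], u2], u6]

-[[[[[u1, u3], u5], u4], u2], u6] + [[[[[u1, u5], u3], u4], u2], u6]


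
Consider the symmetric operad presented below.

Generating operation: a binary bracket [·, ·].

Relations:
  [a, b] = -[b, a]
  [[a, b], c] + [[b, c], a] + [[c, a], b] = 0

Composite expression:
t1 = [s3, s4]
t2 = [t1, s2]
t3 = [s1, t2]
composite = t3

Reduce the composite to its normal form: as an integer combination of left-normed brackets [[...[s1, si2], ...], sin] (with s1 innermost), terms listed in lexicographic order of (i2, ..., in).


-[[[s1, s2], s3], s4] + [[[s1, s2], s4], s3] + [[[s1, s3], s4], s2] - [[[s1, s4], s3], s2]

Expand each bracket as ab - ba; the s1-initial words give the coefficients.
Composite bracket: [s1, [[s3, s4], s2]]
Under [a, b] = ab - ba we get 8 signed associative words (2^3 = 8).
Coefficients come from the s1-initial words:
  s1s2s3s4 (sign -1) contributes -[[[s1, s2], s3], s4]
  s1s2s4s3 (sign +1) contributes +[[[s1, s2], s4], s3]
  s1s3s4s2 (sign +1) contributes +[[[s1, s3], s4], s2]
  s1s4s3s2 (sign -1) contributes -[[[s1, s4], s3], s2]


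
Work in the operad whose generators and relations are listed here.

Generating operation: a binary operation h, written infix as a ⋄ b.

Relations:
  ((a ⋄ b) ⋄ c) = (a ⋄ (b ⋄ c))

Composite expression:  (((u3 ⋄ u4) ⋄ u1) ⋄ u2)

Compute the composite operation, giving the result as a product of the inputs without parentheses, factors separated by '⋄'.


u3 ⋄ u4 ⋄ u1 ⋄ u2


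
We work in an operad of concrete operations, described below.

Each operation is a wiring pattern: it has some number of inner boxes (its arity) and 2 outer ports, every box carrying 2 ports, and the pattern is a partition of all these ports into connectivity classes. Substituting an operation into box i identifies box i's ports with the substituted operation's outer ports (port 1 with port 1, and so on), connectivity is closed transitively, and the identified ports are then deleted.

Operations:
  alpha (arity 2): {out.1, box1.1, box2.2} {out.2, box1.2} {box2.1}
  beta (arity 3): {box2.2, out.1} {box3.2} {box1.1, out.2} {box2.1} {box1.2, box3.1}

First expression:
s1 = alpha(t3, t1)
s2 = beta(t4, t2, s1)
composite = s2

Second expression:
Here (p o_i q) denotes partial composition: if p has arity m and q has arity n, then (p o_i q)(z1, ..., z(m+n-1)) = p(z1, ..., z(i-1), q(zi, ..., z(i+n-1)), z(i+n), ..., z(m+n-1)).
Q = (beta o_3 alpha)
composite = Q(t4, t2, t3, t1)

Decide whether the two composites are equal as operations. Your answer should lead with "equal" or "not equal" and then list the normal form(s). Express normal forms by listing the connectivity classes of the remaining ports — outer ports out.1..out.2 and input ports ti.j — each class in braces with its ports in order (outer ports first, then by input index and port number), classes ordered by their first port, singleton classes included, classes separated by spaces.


equal: each reduces to {out.1, t2.2} {out.2, t4.1} {t1.1} {t1.2, t3.1, t4.2} {t2.1} {t3.2}

In normal form, the first expression is {out.1, t2.2} {out.2, t4.1} {t1.1} {t1.2, t3.1, t4.2} {t2.1} {t3.2}
In normal form, the second expression is {out.1, t2.2} {out.2, t4.1} {t1.1} {t1.2, t3.1, t4.2} {t2.1} {t3.2}
Same normal form: equal.


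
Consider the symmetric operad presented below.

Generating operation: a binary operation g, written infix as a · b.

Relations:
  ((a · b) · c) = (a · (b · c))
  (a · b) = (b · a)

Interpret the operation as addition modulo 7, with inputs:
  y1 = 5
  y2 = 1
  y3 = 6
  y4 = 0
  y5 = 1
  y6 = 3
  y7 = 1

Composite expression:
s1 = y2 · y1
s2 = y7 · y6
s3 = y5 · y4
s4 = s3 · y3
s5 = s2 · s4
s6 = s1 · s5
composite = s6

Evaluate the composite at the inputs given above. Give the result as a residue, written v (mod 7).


3 (mod 7)
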